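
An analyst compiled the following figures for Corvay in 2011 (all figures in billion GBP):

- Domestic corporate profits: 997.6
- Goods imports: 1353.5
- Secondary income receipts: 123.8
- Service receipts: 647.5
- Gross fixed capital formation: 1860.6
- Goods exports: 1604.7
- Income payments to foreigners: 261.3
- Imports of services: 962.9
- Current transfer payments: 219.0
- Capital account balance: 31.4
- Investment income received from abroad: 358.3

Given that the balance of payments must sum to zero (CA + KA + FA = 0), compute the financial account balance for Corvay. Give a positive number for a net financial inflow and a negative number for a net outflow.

Goods balance = 1604.7 - 1353.5 = 251.2
Services balance = 647.5 - 962.9 = -315.4
Trade balance (goods + services) = 251.2 + (-315.4) = -64.2
Net primary income = 358.3 - 261.3 = 97.0
Net secondary income = 123.8 - 219.0 = -95.2
Current account = -64.2 + 97.0 + (-95.2) = -62.4
Financial account = -(-62.4 + 31.4) = 31.0

31.0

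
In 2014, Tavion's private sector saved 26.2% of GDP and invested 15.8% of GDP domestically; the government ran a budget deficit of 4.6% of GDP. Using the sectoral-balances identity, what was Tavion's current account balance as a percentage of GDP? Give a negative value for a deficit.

5.8

By the sectoral-balances identity, CA = (S_private - I) + (T - G).
Private balance = 26.2 - 15.8 = 10.4
Government balance (T - G) = -4.6
CA = 10.4 + (-4.6) = 5.8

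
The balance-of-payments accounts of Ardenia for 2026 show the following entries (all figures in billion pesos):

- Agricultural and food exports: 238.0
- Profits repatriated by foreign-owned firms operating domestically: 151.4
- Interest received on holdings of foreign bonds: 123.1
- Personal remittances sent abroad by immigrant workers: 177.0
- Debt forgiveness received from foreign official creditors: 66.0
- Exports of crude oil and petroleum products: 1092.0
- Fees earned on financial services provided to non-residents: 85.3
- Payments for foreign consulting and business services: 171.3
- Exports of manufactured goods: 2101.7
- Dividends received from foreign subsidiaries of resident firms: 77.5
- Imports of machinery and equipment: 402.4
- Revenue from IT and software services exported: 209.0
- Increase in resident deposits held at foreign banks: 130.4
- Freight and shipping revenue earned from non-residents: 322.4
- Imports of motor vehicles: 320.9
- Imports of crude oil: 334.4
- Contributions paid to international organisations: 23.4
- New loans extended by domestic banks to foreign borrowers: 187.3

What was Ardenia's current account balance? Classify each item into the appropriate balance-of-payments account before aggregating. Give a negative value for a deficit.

2668.2

Goods: 2101.7 + 238.0 + 1092.0 - 402.4 - 334.4 - 320.9 = 2374.0
Services: 209.0 + 85.3 + 322.4 - 171.3 = 445.4
Primary income: 77.5 + 123.1 - 151.4 = 49.2
Secondary income: -23.4 - 177.0 = -200.4
Current account = 2374.0 + 445.4 + 49.2 + (-200.4) = 2668.2
(Excluded from the current account — capital account: debt forgiveness received from foreign official creditors 66.0; financial account: increase in resident deposits held at foreign banks 130.4, new loans extended by domestic banks to foreign borrowers 187.3.)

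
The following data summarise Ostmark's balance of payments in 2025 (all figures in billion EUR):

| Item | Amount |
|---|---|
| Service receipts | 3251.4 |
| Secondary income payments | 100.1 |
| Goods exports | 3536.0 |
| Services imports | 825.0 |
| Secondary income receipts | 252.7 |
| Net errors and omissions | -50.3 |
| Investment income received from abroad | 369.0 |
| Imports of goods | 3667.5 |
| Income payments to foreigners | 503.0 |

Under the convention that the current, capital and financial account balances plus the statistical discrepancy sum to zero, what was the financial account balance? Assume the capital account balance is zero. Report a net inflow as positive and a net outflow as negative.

-2263.2

Goods balance = 3536.0 - 3667.5 = -131.5
Services balance = 3251.4 - 825.0 = 2426.4
Trade balance (goods + services) = -131.5 + 2426.4 = 2294.9
Net primary income = 369.0 - 503.0 = -134.0
Net secondary income = 252.7 - 100.1 = 152.6
Current account = 2294.9 + (-134.0) + 152.6 = 2313.5
Financial account = -(2313.5 + (-50.3)) = -2263.2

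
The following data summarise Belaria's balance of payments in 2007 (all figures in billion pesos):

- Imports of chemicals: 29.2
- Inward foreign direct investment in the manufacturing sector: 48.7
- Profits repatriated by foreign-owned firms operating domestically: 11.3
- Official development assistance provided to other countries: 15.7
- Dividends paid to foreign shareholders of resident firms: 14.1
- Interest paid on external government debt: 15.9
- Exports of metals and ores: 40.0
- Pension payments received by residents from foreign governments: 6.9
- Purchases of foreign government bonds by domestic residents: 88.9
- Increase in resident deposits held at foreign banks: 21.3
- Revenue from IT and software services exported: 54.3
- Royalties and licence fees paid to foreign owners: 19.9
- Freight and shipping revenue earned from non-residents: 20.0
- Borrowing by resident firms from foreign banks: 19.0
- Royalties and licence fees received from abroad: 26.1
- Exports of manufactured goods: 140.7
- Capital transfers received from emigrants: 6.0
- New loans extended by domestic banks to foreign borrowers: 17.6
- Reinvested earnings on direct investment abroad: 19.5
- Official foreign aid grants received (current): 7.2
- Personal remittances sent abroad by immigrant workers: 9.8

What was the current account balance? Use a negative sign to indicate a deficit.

198.8

Goods: -29.2 + 40.0 + 140.7 = 151.5
Services: 54.3 + 20.0 + 26.1 - 19.9 = 80.5
Primary income: -15.9 - 14.1 - 11.3 + 19.5 = -21.8
Secondary income: 7.2 - 9.8 - 15.7 + 6.9 = -11.4
Current account = 151.5 + 80.5 + (-21.8) + (-11.4) = 198.8
(Excluded from the current account — financial account: inward foreign direct investment in the manufacturing sector 48.7, purchases of foreign government bonds by domestic residents 88.9, increase in resident deposits held at foreign banks 21.3, borrowing by resident firms from foreign banks 19.0, new loans extended by domestic banks to foreign borrowers 17.6; capital account: capital transfers received from emigrants 6.0.)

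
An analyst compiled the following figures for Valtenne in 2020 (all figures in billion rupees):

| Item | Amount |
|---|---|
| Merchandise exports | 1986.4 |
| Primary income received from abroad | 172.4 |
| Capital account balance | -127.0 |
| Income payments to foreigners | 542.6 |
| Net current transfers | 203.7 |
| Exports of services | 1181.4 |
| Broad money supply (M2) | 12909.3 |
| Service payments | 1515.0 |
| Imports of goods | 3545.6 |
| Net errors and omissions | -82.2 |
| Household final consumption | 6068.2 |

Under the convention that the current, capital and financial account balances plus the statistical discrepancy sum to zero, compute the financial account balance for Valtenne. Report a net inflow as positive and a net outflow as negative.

Goods balance = 1986.4 - 3545.6 = -1559.2
Services balance = 1181.4 - 1515.0 = -333.6
Trade balance (goods + services) = -1559.2 + (-333.6) = -1892.8
Net primary income = 172.4 - 542.6 = -370.2
Net secondary income = 203.7
Current account = -1892.8 + (-370.2) + 203.7 = -2059.3
Financial account = -(-2059.3 + (-127.0) + (-82.2)) = 2268.5

2268.5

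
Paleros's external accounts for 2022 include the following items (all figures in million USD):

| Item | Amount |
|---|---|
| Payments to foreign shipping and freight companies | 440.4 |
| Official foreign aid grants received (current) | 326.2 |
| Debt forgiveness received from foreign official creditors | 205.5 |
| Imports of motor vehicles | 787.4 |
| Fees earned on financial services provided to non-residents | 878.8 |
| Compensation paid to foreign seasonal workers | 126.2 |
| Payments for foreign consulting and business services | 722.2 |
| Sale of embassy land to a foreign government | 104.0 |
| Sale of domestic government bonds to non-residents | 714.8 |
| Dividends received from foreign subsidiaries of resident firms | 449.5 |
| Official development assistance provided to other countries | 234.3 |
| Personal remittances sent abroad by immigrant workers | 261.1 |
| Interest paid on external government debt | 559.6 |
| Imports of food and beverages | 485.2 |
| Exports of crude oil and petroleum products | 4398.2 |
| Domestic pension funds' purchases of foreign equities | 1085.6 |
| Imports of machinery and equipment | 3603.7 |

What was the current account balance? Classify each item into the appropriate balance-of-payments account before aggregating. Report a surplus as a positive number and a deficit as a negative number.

-1167.4

Goods: -485.2 - 3603.7 - 787.4 + 4398.2 = -478.1
Services: -440.4 + 878.8 - 722.2 = -283.8
Primary income: 449.5 - 126.2 - 559.6 = -236.3
Secondary income: -234.3 + 326.2 - 261.1 = -169.2
Current account = (-478.1) + (-283.8) + (-236.3) + (-169.2) = -1167.4
(Excluded from the current account — capital account: debt forgiveness received from foreign official creditors 205.5, sale of embassy land to a foreign government 104.0; financial account: sale of domestic government bonds to non-residents 714.8, domestic pension funds' purchases of foreign equities 1085.6.)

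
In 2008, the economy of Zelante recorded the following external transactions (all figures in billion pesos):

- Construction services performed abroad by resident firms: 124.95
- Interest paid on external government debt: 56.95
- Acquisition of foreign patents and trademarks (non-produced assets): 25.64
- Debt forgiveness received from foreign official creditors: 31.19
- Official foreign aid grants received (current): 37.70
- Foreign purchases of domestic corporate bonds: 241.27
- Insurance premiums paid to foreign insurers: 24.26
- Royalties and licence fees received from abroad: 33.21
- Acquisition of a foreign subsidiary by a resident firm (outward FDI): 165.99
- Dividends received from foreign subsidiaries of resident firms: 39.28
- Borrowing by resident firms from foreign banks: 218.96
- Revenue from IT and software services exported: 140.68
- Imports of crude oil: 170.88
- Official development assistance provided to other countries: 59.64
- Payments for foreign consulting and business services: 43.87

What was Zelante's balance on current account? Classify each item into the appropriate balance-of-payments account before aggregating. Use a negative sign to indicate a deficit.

20.22

Goods: -170.88
Services: 140.68 + 33.21 - 43.87 - 24.26 + 124.95 = 230.71
Primary income: 39.28 - 56.95 = -17.67
Secondary income: 37.70 - 59.64 = -21.94
Current account = (-170.88) + 230.71 + (-17.67) + (-21.94) = 20.22
(Excluded from the current account — capital account: acquisition of foreign patents and trademarks (non-produced assets) 25.64, debt forgiveness received from foreign official creditors 31.19; financial account: foreign purchases of domestic corporate bonds 241.27, acquisition of a foreign subsidiary by a resident firm (outward FDI) 165.99, borrowing by resident firms from foreign banks 218.96.)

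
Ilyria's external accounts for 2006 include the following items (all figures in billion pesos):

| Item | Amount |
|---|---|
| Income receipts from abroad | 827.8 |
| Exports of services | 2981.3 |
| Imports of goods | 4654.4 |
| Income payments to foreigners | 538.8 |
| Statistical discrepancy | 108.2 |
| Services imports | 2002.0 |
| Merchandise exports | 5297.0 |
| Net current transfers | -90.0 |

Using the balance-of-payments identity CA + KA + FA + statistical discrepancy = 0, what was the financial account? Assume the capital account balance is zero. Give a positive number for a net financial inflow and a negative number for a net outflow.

Goods balance = 5297.0 - 4654.4 = 642.6
Services balance = 2981.3 - 2002.0 = 979.3
Trade balance (goods + services) = 642.6 + 979.3 = 1621.9
Net primary income = 827.8 - 538.8 = 289.0
Net secondary income = -90.0
Current account = 1621.9 + 289.0 + (-90.0) = 1820.9
Financial account = -(1820.9 + 108.2) = -1929.1

-1929.1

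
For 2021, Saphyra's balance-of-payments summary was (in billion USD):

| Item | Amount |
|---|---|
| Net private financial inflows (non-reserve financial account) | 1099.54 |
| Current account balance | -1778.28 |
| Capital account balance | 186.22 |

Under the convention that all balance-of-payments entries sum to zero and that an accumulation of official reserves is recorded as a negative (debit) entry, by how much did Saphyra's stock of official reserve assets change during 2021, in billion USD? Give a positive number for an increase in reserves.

-492.52

Official reserve transactions balance = -((-1778.28) + 186.22 + 1099.54) = 492.52
An accumulation of reserves is recorded as a debit (negative entry), so the change in the stock of reserves is the negative of that balance.
Change in official reserves = -(492.52) = -492.52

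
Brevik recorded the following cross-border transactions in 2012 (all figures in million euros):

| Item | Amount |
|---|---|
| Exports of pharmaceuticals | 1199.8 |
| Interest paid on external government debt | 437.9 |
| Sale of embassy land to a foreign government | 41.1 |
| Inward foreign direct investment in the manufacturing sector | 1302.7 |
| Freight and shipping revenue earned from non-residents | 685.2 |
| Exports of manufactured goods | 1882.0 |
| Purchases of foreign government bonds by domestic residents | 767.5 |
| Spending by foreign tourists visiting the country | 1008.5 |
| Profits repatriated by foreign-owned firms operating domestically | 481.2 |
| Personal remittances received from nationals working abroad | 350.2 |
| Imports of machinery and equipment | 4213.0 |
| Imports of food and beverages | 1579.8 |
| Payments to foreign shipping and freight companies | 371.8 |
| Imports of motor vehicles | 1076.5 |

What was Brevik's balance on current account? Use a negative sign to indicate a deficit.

Goods: -1579.8 + 1882.0 - 1076.5 - 4213.0 + 1199.8 = -3787.5
Services: 685.2 + 1008.5 - 371.8 = 1321.9
Primary income: -481.2 - 437.9 = -919.1
Secondary income: 350.2
Current account = (-3787.5) + 1321.9 + (-919.1) + 350.2 = -3034.5
(Excluded from the current account — capital account: sale of embassy land to a foreign government 41.1; financial account: inward foreign direct investment in the manufacturing sector 1302.7, purchases of foreign government bonds by domestic residents 767.5.)

-3034.5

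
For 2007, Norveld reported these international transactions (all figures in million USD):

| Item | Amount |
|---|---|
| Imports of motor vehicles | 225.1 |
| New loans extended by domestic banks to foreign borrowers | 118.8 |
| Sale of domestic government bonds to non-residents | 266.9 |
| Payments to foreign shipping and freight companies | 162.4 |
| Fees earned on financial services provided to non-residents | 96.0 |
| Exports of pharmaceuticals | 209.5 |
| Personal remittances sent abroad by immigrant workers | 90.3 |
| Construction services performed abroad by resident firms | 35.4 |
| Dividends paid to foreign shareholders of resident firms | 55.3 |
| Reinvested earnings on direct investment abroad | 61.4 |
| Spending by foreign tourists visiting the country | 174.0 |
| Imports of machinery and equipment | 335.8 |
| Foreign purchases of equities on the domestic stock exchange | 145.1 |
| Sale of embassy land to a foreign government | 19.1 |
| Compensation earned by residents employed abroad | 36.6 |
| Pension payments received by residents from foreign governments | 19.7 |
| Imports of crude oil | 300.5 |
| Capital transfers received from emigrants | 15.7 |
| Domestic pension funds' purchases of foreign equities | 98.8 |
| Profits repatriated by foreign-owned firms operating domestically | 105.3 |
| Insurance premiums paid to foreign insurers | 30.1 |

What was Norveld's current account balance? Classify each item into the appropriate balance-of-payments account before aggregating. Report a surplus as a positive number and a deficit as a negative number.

Goods: 209.5 - 225.1 - 300.5 - 335.8 = -651.9
Services: -30.1 + 35.4 + 174.0 + 96.0 - 162.4 = 112.9
Primary income: -55.3 + 61.4 - 105.3 + 36.6 = -62.6
Secondary income: -90.3 + 19.7 = -70.6
Current account = (-651.9) + 112.9 + (-62.6) + (-70.6) = -672.2
(Excluded from the current account — financial account: new loans extended by domestic banks to foreign borrowers 118.8, sale of domestic government bonds to non-residents 266.9, foreign purchases of equities on the domestic stock exchange 145.1, domestic pension funds' purchases of foreign equities 98.8; capital account: sale of embassy land to a foreign government 19.1, capital transfers received from emigrants 15.7.)

-672.2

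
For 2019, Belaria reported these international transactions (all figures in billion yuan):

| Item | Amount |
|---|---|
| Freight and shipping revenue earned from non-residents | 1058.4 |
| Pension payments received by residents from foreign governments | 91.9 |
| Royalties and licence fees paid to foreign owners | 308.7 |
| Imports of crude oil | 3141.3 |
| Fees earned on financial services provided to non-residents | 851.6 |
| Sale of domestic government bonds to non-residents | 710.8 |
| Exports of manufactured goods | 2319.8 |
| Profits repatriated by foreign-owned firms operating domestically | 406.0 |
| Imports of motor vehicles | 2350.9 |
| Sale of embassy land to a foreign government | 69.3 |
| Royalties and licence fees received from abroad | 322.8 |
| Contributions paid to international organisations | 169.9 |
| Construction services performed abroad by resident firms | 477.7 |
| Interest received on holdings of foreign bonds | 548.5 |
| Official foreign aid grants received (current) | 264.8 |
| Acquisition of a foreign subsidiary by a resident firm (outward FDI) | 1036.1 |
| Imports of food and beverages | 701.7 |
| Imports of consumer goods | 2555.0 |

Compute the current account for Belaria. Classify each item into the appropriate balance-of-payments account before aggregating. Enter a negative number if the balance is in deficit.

Goods: -2350.9 - 2555.0 - 701.7 - 3141.3 + 2319.8 = -6429.1
Services: 1058.4 + 322.8 + 851.6 - 308.7 + 477.7 = 2401.8
Primary income: 548.5 - 406.0 = 142.5
Secondary income: 264.8 - 169.9 + 91.9 = 186.8
Current account = (-6429.1) + 2401.8 + 142.5 + 186.8 = -3698.0
(Excluded from the current account — financial account: sale of domestic government bonds to non-residents 710.8, acquisition of a foreign subsidiary by a resident firm (outward FDI) 1036.1; capital account: sale of embassy land to a foreign government 69.3.)

-3698.0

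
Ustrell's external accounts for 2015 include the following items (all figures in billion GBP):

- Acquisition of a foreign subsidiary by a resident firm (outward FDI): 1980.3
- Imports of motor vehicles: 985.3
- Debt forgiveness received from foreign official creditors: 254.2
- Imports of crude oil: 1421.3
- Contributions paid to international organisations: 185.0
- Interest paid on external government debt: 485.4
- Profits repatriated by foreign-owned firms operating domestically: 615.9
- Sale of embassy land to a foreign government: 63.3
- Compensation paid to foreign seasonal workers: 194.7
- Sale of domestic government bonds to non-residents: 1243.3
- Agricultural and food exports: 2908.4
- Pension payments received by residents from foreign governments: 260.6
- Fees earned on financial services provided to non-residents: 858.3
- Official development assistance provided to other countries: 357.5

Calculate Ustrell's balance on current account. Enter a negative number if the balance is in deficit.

-217.8

Goods: -1421.3 - 985.3 + 2908.4 = 501.8
Services: 858.3
Primary income: -485.4 - 615.9 - 194.7 = -1296.0
Secondary income: 260.6 - 357.5 - 185.0 = -281.9
Current account = 501.8 + 858.3 + (-1296.0) + (-281.9) = -217.8
(Excluded from the current account — financial account: acquisition of a foreign subsidiary by a resident firm (outward FDI) 1980.3, sale of domestic government bonds to non-residents 1243.3; capital account: debt forgiveness received from foreign official creditors 254.2, sale of embassy land to a foreign government 63.3.)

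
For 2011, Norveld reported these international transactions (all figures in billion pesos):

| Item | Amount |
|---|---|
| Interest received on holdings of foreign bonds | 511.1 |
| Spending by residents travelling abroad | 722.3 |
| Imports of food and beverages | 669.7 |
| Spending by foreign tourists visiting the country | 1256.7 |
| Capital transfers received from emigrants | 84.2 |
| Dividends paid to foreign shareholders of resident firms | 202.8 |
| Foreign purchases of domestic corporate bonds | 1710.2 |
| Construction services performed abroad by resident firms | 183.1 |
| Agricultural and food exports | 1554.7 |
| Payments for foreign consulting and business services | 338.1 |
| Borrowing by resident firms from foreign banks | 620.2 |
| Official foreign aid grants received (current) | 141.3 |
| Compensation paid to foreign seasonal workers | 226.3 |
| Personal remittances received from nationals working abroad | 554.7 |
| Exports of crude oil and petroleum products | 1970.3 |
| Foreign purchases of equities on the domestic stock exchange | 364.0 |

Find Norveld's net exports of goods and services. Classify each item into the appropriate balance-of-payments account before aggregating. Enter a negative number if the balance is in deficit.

Goods: 1970.3 - 669.7 + 1554.7 = 2855.3
Services: 1256.7 - 722.3 - 338.1 + 183.1 = 379.4
Trade balance = 2855.3 + 379.4 = 3234.7
(Excluded from the trade balance — primary income: interest received on holdings of foreign bonds 511.1, dividends paid to foreign shareholders of resident firms 202.8, compensation paid to foreign seasonal workers 226.3; capital account: capital transfers received from emigrants 84.2; financial account: foreign purchases of domestic corporate bonds 1710.2, borrowing by resident firms from foreign banks 620.2, foreign purchases of equities on the domestic stock exchange 364.0; secondary income: official foreign aid grants received (current) 141.3, personal remittances received from nationals working abroad 554.7.)

3234.7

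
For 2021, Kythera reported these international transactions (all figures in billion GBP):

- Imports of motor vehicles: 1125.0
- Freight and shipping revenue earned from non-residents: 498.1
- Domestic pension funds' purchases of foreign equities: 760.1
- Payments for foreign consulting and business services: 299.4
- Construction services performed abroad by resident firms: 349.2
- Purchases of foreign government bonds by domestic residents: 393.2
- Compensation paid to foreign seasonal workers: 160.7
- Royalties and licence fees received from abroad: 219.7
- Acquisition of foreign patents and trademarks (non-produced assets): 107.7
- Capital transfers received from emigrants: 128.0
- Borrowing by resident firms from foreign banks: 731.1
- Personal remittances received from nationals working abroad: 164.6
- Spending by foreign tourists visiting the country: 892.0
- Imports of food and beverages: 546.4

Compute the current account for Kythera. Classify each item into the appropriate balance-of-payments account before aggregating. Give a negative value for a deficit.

-7.9

Goods: -1125.0 - 546.4 = -1671.4
Services: -299.4 + 219.7 + 892.0 + 498.1 + 349.2 = 1659.6
Primary income: -160.7
Secondary income: 164.6
Current account = (-1671.4) + 1659.6 + (-160.7) + 164.6 = -7.9
(Excluded from the current account — financial account: domestic pension funds' purchases of foreign equities 760.1, purchases of foreign government bonds by domestic residents 393.2, borrowing by resident firms from foreign banks 731.1; capital account: acquisition of foreign patents and trademarks (non-produced assets) 107.7, capital transfers received from emigrants 128.0.)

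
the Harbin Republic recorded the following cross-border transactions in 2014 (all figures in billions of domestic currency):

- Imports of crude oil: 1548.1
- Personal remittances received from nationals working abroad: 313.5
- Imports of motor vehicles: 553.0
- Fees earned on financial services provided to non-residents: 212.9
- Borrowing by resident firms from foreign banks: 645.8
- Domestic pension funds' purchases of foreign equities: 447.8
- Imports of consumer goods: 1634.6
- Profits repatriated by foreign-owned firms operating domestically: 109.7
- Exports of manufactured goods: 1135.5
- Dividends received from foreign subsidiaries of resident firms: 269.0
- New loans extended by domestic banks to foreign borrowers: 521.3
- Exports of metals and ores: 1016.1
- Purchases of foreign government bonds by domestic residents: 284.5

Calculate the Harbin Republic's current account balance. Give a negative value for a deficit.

-898.4

Goods: -553.0 + 1135.5 + 1016.1 - 1548.1 - 1634.6 = -1584.1
Services: 212.9
Primary income: -109.7 + 269.0 = 159.3
Secondary income: 313.5
Current account = (-1584.1) + 212.9 + 159.3 + 313.5 = -898.4
(Excluded from the current account — financial account: borrowing by resident firms from foreign banks 645.8, domestic pension funds' purchases of foreign equities 447.8, new loans extended by domestic banks to foreign borrowers 521.3, purchases of foreign government bonds by domestic residents 284.5.)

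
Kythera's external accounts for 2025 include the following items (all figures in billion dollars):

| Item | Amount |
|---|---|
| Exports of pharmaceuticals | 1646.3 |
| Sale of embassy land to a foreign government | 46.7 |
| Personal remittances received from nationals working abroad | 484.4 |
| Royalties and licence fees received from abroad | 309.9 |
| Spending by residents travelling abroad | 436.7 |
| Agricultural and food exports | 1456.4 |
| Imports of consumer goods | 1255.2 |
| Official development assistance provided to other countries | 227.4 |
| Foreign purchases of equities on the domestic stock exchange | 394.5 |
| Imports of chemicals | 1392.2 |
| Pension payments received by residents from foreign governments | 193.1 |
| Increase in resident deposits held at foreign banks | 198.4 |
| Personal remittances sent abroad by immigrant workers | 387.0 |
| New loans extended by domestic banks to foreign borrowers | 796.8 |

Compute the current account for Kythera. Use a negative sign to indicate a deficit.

Goods: -1392.2 + 1646.3 + 1456.4 - 1255.2 = 455.3
Services: -436.7 + 309.9 = -126.8
Secondary income: -387.0 - 227.4 + 484.4 + 193.1 = 63.1
Current account = 455.3 + (-126.8) + 63.1 = 391.6
(Excluded from the current account — capital account: sale of embassy land to a foreign government 46.7; financial account: foreign purchases of equities on the domestic stock exchange 394.5, increase in resident deposits held at foreign banks 198.4, new loans extended by domestic banks to foreign borrowers 796.8.)

391.6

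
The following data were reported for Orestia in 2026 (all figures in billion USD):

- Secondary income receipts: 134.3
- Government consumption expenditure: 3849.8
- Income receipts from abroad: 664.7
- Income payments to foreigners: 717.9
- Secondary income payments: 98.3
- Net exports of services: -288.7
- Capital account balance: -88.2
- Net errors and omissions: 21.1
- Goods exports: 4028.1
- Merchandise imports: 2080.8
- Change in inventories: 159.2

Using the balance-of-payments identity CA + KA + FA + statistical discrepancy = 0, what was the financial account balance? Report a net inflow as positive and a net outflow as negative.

Goods balance = 4028.1 - 2080.8 = 1947.3
Services balance = -288.7
Trade balance (goods + services) = 1947.3 + (-288.7) = 1658.6
Net primary income = 664.7 - 717.9 = -53.2
Net secondary income = 134.3 - 98.3 = 36.0
Current account = 1658.6 + (-53.2) + 36.0 = 1641.4
Financial account = -(1641.4 + (-88.2) + 21.1) = -1574.3

-1574.3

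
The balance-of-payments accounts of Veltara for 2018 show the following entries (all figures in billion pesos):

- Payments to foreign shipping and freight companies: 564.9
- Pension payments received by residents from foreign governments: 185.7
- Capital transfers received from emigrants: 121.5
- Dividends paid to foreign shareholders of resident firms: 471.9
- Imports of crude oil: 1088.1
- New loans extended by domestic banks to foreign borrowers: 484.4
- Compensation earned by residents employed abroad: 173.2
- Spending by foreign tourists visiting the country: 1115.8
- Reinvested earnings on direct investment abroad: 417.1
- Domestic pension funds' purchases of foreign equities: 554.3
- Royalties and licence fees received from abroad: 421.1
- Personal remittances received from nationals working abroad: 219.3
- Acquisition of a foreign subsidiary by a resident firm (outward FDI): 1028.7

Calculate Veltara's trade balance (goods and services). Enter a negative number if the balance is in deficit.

-116.1

Goods: -1088.1
Services: 1115.8 + 421.1 - 564.9 = 972.0
Trade balance = -1088.1 + 972.0 = -116.1
(Excluded from the trade balance — secondary income: pension payments received by residents from foreign governments 185.7, personal remittances received from nationals working abroad 219.3; capital account: capital transfers received from emigrants 121.5; primary income: dividends paid to foreign shareholders of resident firms 471.9, compensation earned by residents employed abroad 173.2, reinvested earnings on direct investment abroad 417.1; financial account: new loans extended by domestic banks to foreign borrowers 484.4, domestic pension funds' purchases of foreign equities 554.3, acquisition of a foreign subsidiary by a resident firm (outward FDI) 1028.7.)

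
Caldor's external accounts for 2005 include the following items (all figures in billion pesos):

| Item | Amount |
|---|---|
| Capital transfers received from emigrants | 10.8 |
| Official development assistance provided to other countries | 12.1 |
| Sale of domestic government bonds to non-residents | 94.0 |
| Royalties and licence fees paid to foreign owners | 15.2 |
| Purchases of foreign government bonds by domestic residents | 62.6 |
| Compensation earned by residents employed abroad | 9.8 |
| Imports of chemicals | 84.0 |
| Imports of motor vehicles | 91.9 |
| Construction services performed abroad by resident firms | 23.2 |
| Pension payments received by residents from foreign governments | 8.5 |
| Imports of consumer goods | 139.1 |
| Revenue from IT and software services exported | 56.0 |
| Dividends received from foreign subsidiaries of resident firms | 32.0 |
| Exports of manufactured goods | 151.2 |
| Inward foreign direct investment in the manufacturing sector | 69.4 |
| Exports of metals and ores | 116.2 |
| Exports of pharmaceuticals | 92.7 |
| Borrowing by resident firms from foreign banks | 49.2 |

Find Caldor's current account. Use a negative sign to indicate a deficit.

Goods: -139.1 + 151.2 + 92.7 - 84.0 + 116.2 - 91.9 = 45.1
Services: -15.2 + 56.0 + 23.2 = 64.0
Primary income: 32.0 + 9.8 = 41.8
Secondary income: 8.5 - 12.1 = -3.6
Current account = 45.1 + 64.0 + 41.8 + (-3.6) = 147.3
(Excluded from the current account — capital account: capital transfers received from emigrants 10.8; financial account: sale of domestic government bonds to non-residents 94.0, purchases of foreign government bonds by domestic residents 62.6, inward foreign direct investment in the manufacturing sector 69.4, borrowing by resident firms from foreign banks 49.2.)

147.3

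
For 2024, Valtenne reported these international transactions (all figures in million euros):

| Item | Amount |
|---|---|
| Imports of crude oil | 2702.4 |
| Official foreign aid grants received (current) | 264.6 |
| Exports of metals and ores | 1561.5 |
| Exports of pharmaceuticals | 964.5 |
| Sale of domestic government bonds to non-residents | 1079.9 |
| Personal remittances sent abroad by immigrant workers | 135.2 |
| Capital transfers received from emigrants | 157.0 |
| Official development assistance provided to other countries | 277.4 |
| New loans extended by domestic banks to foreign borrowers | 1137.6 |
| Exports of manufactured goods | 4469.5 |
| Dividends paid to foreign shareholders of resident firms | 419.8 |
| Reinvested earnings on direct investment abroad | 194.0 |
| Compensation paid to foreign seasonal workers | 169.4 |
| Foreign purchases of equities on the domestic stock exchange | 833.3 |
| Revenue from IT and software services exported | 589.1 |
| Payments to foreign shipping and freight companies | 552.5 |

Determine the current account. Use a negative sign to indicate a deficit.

Goods: -2702.4 + 4469.5 + 964.5 + 1561.5 = 4293.1
Services: -552.5 + 589.1 = 36.6
Primary income: -169.4 + 194.0 - 419.8 = -395.2
Secondary income: -277.4 - 135.2 + 264.6 = -148.0
Current account = 4293.1 + 36.6 + (-395.2) + (-148.0) = 3786.5
(Excluded from the current account — financial account: sale of domestic government bonds to non-residents 1079.9, new loans extended by domestic banks to foreign borrowers 1137.6, foreign purchases of equities on the domestic stock exchange 833.3; capital account: capital transfers received from emigrants 157.0.)

3786.5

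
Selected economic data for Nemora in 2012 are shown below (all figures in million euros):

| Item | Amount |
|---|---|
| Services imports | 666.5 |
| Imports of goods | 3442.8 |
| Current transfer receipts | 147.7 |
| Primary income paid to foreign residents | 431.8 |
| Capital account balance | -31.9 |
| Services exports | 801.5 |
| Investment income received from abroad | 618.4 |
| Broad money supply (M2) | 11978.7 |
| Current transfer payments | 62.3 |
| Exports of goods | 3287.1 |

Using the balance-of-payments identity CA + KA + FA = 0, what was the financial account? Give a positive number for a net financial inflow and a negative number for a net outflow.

-219.4

Goods balance = 3287.1 - 3442.8 = -155.7
Services balance = 801.5 - 666.5 = 135.0
Trade balance (goods + services) = -155.7 + 135.0 = -20.7
Net primary income = 618.4 - 431.8 = 186.6
Net secondary income = 147.7 - 62.3 = 85.4
Current account = -20.7 + 186.6 + 85.4 = 251.3
Financial account = -(251.3 + (-31.9)) = -219.4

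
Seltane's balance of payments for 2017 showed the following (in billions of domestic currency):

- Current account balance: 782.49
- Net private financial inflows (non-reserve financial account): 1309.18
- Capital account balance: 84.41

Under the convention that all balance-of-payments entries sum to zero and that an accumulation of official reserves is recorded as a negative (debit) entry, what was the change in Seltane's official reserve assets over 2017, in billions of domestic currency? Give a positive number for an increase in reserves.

2176.08

Official reserve transactions balance = -(782.49 + 84.41 + 1309.18) = -2176.08
An accumulation of reserves is recorded as a debit (negative entry), so the change in the stock of reserves is the negative of that balance.
Change in official reserves = -(-2176.08) = 2176.08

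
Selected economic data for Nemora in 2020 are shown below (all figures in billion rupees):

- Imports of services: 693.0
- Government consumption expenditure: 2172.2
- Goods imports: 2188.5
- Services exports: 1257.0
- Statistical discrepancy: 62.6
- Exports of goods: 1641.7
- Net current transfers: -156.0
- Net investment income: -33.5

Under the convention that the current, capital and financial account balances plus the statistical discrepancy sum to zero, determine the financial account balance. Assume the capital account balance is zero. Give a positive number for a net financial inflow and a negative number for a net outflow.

109.7

Goods balance = 1641.7 - 2188.5 = -546.8
Services balance = 1257.0 - 693.0 = 564.0
Trade balance (goods + services) = -546.8 + 564.0 = 17.2
Net primary income = -33.5
Net secondary income = -156.0
Current account = 17.2 + (-33.5) + (-156.0) = -172.3
Financial account = -(-172.3 + 62.6) = 109.7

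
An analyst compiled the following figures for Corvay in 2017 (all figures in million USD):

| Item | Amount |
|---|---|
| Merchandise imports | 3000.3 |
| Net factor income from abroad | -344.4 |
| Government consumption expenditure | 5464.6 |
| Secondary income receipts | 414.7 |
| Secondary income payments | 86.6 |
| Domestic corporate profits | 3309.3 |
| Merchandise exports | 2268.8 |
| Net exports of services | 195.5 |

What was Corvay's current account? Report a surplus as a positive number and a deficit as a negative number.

Goods balance = 2268.8 - 3000.3 = -731.5
Services balance = 195.5
Trade balance (goods + services) = -731.5 + 195.5 = -536.0
Net primary income = -344.4
Net secondary income = 414.7 - 86.6 = 328.1
Current account = -536.0 + (-344.4) + 328.1 = -552.3

-552.3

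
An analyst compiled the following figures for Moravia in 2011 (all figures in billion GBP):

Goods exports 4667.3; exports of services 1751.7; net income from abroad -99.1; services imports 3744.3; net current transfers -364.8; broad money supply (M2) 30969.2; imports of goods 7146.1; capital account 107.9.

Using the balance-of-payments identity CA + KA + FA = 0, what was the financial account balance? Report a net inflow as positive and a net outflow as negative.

Goods balance = 4667.3 - 7146.1 = -2478.8
Services balance = 1751.7 - 3744.3 = -1992.6
Trade balance (goods + services) = -2478.8 + (-1992.6) = -4471.4
Net primary income = -99.1
Net secondary income = -364.8
Current account = -4471.4 + (-99.1) + (-364.8) = -4935.3
Financial account = -(-4935.3 + 107.9) = 4827.4

4827.4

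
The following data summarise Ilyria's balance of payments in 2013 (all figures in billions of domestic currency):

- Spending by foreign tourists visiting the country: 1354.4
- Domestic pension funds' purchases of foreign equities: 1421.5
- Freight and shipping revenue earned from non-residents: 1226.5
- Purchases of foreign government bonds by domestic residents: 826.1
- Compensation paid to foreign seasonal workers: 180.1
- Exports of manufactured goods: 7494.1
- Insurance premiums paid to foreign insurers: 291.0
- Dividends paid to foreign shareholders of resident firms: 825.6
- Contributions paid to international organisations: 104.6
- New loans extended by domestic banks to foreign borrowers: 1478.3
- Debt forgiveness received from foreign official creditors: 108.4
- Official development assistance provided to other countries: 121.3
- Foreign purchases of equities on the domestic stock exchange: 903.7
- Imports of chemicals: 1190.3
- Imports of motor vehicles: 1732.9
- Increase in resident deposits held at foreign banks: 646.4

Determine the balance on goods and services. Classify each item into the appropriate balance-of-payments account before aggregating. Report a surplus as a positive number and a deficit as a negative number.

Goods: 7494.1 - 1732.9 - 1190.3 = 4570.9
Services: 1226.5 + 1354.4 - 291.0 = 2289.9
Trade balance = 4570.9 + 2289.9 = 6860.8
(Excluded from the trade balance — financial account: domestic pension funds' purchases of foreign equities 1421.5, purchases of foreign government bonds by domestic residents 826.1, new loans extended by domestic banks to foreign borrowers 1478.3, foreign purchases of equities on the domestic stock exchange 903.7, increase in resident deposits held at foreign banks 646.4; primary income: compensation paid to foreign seasonal workers 180.1, dividends paid to foreign shareholders of resident firms 825.6; secondary income: contributions paid to international organisations 104.6, official development assistance provided to other countries 121.3; capital account: debt forgiveness received from foreign official creditors 108.4.)

6860.8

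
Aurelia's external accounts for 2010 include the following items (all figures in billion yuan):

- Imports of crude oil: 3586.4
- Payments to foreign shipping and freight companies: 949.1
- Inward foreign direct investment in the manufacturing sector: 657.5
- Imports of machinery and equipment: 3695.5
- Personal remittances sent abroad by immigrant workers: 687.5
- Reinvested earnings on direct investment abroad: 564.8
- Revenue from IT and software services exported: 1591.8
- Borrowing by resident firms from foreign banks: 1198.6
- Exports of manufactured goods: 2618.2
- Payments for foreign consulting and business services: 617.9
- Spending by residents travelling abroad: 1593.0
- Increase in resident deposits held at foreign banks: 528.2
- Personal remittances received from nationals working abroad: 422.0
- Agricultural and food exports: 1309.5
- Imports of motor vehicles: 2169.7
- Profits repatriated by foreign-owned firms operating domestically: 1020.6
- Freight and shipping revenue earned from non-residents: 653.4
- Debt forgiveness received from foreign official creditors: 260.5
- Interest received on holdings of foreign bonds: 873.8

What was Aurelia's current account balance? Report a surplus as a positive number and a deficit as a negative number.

-6286.2

Goods: -2169.7 - 3586.4 - 3695.5 + 2618.2 + 1309.5 = -5523.9
Services: -617.9 - 1593.0 + 1591.8 + 653.4 - 949.1 = -914.8
Primary income: 873.8 - 1020.6 + 564.8 = 418.0
Secondary income: -687.5 + 422.0 = -265.5
Current account = (-5523.9) + (-914.8) + 418.0 + (-265.5) = -6286.2
(Excluded from the current account — financial account: inward foreign direct investment in the manufacturing sector 657.5, borrowing by resident firms from foreign banks 1198.6, increase in resident deposits held at foreign banks 528.2; capital account: debt forgiveness received from foreign official creditors 260.5.)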